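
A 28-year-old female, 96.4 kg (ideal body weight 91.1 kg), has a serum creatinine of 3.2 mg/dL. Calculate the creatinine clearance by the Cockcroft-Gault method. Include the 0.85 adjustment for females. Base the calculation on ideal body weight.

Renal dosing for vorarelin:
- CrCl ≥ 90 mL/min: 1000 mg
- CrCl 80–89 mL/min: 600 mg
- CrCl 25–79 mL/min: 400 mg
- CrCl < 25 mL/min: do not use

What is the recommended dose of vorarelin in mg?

CrCl = (140 − 28) × 91.1 / (72 × 3.2) × 0.85 = 10203.2 / 230.40 × 0.85 ≈ 37.6 mL/min
CrCl ≈ 38 mL/min → bracket 25–79 mL/min.
Dose for this bracket: 400 mg.

400 mg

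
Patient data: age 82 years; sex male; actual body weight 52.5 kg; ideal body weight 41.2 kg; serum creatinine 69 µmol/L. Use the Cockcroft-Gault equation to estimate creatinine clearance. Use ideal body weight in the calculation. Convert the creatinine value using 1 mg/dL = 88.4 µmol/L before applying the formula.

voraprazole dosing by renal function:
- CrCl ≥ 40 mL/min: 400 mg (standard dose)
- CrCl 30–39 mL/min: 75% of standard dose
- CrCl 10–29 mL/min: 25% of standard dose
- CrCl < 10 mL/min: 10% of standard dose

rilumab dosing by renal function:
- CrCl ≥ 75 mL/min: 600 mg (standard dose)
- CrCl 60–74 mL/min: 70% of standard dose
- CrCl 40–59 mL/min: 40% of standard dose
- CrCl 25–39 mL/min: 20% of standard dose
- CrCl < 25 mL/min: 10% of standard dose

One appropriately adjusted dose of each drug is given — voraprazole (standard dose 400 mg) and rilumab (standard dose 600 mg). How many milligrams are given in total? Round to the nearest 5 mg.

SCr = 69 / 88.4 = 0.781 mg/dL
CrCl = (140 − 82) × 41.2 / (72 × 0.781) = 2389.6 / 56.23 ≈ 42.5 mL/min
CrCl ≈ 43 mL/min.
voraprazole: ≥ 40 mL/min → 100% of 400 mg = 400 mg.
rilumab: 40–59 mL/min → 40% of 600 mg = 240 mg.
Total = 400 + 240 = 640 mg.

640 mg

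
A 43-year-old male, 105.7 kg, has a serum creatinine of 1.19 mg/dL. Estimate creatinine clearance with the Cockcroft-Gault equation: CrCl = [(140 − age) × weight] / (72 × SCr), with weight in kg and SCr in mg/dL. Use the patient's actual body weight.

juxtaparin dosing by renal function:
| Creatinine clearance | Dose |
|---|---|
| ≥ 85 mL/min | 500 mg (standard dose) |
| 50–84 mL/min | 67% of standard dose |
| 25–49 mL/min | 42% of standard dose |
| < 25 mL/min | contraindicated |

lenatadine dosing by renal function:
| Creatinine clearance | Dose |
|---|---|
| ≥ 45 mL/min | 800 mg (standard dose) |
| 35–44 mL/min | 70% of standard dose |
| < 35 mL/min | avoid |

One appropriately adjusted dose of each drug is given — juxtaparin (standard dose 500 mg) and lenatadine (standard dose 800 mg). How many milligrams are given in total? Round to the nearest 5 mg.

1300 mg

CrCl = (140 − 43) × 105.7 / (72 × 1.19) = 10252.9 / 85.68 ≈ 119.7 mL/min
CrCl ≈ 120 mL/min.
juxtaparin: ≥ 85 mL/min → 100% of 500 mg = 500 mg.
lenatadine: ≥ 45 mL/min → 100% of 800 mg = 800 mg.
Total = 500 + 800 = 1300 mg.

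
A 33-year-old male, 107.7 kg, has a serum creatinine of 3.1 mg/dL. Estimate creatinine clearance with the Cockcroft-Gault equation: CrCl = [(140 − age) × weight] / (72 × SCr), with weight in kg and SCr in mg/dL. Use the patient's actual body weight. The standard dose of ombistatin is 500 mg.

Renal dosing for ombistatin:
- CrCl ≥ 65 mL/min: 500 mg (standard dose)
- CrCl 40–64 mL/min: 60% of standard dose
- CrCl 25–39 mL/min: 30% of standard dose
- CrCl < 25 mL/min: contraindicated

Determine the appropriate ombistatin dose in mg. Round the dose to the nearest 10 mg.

300 mg

CrCl = (140 − 33) × 107.7 / (72 × 3.1) = 11523.9 / 223.20 ≈ 51.6 mL/min
CrCl ≈ 52 mL/min → bracket 40–64 mL/min.
60% of 500 mg = 300 mg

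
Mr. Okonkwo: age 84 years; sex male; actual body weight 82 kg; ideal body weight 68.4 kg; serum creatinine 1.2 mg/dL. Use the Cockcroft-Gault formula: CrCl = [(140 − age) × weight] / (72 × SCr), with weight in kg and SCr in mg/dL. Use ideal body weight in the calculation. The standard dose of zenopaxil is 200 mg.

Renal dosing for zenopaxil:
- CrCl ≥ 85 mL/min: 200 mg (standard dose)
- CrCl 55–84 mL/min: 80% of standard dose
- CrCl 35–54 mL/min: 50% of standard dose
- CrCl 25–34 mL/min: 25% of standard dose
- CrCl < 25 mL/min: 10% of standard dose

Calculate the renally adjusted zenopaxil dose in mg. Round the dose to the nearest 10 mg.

CrCl = (140 − 84) × 68.4 / (72 × 1.2) = 3830.4 / 86.40 ≈ 44.3 mL/min
CrCl ≈ 44 mL/min → bracket 35–54 mL/min.
50% of 200 mg = 100 mg

100 mg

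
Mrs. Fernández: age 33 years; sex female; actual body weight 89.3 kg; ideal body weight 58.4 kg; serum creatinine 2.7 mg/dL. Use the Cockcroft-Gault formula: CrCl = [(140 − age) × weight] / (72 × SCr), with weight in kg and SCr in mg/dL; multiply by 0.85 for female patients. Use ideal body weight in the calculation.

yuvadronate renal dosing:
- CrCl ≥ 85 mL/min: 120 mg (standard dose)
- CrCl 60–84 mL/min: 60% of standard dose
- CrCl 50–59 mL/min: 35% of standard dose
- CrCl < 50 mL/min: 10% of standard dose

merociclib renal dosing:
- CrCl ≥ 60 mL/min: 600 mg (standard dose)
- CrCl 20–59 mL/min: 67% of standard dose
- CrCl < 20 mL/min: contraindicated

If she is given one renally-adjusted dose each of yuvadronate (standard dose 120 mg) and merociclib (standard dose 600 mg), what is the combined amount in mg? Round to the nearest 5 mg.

CrCl = (140 − 33) × 58.4 / (72 × 2.7) × 0.85 = 6248.8 / 194.40 × 0.85 ≈ 27.3 mL/min
CrCl ≈ 27 mL/min.
yuvadronate: < 50 mL/min → 10% of 120 mg = 12 mg.
merociclib: 20–59 mL/min → 67% of 600 mg = 402 mg.
Total = 12 + 402 = 414 mg.

415 mg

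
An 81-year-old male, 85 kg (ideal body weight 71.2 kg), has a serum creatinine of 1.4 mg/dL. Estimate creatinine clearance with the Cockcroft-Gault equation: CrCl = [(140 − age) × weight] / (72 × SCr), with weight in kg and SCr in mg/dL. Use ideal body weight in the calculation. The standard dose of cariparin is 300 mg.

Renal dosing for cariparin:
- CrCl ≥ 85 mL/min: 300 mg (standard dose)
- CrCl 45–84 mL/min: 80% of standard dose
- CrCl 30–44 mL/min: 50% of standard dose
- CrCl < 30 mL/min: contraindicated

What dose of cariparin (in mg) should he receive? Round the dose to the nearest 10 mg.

CrCl = (140 − 81) × 71.2 / (72 × 1.4) = 4200.8 / 100.80 ≈ 41.7 mL/min
CrCl ≈ 42 mL/min → bracket 30–44 mL/min.
50% of 300 mg = 150 mg

150 mg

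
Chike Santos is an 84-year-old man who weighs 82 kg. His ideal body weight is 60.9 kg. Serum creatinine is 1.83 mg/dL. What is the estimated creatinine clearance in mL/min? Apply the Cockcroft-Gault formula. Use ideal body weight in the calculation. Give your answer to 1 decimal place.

CrCl = (140 − 84) × 60.9 / (72 × 1.83) = 3410.4 / 131.76 ≈ 25.9 mL/min

25.9 mL/min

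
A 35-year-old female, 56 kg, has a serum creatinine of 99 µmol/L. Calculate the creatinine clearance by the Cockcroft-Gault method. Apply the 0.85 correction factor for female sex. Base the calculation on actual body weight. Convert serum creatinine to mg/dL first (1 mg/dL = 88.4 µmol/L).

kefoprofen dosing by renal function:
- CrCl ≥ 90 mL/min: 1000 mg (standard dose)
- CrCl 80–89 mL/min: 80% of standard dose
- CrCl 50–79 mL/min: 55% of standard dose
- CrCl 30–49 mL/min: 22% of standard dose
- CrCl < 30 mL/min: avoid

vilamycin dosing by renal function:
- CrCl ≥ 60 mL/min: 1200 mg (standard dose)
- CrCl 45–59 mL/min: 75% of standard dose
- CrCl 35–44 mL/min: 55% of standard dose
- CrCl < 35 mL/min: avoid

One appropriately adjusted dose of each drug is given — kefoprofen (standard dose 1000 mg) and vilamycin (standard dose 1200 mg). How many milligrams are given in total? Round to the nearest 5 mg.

1750 mg

SCr = 99 / 88.4 = 1.12 mg/dL
CrCl = (140 − 35) × 56 / (72 × 1.12) × 0.85 = 5880.0 / 80.64 × 0.85 ≈ 62.0 mL/min
CrCl ≈ 62 mL/min.
kefoprofen: 50–79 mL/min → 55% of 1000 mg = 550 mg.
vilamycin: ≥ 60 mL/min → 100% of 1200 mg = 1200 mg.
Total = 550 + 1200 = 1750 mg.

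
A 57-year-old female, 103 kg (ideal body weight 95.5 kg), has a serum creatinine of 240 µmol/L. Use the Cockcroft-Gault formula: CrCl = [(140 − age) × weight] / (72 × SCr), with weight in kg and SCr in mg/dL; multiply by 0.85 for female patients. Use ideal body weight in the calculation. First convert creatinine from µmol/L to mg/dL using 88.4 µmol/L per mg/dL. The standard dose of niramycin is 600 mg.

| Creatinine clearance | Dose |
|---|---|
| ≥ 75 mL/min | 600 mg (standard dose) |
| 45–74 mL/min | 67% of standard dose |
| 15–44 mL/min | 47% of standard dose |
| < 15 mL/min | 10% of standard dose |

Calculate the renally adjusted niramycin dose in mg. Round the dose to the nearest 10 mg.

SCr = 240 / 88.4 = 2.715 mg/dL
CrCl = (140 − 57) × 95.5 / (72 × 2.715) × 0.85 = 7926.5 / 195.48 × 0.85 ≈ 34.5 mL/min
CrCl ≈ 34 mL/min → bracket 15–44 mL/min.
47% of 600 mg = 282 mg → 280 mg

280 mg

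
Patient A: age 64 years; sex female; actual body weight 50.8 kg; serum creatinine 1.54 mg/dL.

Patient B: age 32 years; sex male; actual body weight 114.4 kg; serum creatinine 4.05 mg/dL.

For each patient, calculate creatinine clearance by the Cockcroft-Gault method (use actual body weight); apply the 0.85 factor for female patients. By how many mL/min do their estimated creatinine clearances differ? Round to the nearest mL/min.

13 mL/min

Patient A: CrCl = (140 − 64) × 50.8 / (72 × 1.54) × 0.85 = 3860.8 / 110.88 × 0.85 ≈ 29.6 mL/min
Patient B: CrCl = (140 − 32) × 114.4 / (72 × 4.05) = 12355.2 / 291.60 ≈ 42.4 mL/min
|29.6 − 42.4| = 12.8 mL/min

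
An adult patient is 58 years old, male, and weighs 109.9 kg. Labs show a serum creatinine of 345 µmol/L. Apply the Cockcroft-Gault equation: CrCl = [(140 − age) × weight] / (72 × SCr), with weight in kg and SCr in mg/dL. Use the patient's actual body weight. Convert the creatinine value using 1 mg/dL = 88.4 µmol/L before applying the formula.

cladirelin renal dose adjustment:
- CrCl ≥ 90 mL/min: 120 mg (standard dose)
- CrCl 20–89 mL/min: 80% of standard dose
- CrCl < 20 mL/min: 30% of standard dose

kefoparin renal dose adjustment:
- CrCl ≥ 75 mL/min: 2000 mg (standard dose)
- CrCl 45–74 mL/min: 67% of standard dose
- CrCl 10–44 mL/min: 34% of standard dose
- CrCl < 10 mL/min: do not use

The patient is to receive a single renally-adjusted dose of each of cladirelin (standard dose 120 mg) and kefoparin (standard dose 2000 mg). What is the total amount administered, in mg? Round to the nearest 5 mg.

775 mg

SCr = 345 / 88.4 = 3.903 mg/dL
CrCl = (140 − 58) × 109.9 / (72 × 3.903) = 9011.8 / 281.02 ≈ 32.1 mL/min
CrCl ≈ 32 mL/min.
cladirelin: 20–89 mL/min → 80% of 120 mg = 96 mg.
kefoparin: 10–44 mL/min → 34% of 2000 mg = 680 mg.
Total = 96 + 680 = 776 mg.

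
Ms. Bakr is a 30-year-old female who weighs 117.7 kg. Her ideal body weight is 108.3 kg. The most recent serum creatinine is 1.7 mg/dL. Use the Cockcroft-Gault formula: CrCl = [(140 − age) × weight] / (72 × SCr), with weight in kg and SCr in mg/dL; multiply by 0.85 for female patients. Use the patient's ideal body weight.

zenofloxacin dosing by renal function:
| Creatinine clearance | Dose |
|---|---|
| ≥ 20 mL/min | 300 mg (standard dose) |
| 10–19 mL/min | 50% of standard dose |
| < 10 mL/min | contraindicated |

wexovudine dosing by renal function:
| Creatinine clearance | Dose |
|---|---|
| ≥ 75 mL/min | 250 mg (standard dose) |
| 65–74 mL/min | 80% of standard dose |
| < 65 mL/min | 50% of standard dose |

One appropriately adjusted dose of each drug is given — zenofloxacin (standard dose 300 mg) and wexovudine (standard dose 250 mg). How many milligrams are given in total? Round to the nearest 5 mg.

CrCl = (140 − 30) × 108.3 / (72 × 1.7) × 0.85 = 11913.0 / 122.40 × 0.85 ≈ 82.7 mL/min
CrCl ≈ 83 mL/min.
zenofloxacin: ≥ 20 mL/min → 100% of 300 mg = 300 mg.
wexovudine: ≥ 75 mL/min → 100% of 250 mg = 250 mg.
Total = 300 + 250 = 550 mg.

550 mg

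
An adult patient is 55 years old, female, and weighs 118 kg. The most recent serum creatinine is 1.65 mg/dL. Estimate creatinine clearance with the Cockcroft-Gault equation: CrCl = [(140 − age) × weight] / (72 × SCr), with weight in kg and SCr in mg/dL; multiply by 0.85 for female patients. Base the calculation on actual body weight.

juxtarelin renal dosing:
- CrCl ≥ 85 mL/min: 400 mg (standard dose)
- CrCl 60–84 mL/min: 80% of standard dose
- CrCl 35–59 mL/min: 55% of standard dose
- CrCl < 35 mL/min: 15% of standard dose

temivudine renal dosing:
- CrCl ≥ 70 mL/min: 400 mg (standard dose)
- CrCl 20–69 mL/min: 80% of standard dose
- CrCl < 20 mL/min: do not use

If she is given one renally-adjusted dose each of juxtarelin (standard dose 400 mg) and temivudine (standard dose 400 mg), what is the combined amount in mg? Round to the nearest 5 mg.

720 mg

CrCl = (140 − 55) × 118 / (72 × 1.65) × 0.85 = 10030.0 / 118.80 × 0.85 ≈ 71.8 mL/min
CrCl ≈ 72 mL/min.
juxtarelin: 60–84 mL/min → 80% of 400 mg = 320 mg.
temivudine: ≥ 70 mL/min → 100% of 400 mg = 400 mg.
Total = 320 + 400 = 720 mg.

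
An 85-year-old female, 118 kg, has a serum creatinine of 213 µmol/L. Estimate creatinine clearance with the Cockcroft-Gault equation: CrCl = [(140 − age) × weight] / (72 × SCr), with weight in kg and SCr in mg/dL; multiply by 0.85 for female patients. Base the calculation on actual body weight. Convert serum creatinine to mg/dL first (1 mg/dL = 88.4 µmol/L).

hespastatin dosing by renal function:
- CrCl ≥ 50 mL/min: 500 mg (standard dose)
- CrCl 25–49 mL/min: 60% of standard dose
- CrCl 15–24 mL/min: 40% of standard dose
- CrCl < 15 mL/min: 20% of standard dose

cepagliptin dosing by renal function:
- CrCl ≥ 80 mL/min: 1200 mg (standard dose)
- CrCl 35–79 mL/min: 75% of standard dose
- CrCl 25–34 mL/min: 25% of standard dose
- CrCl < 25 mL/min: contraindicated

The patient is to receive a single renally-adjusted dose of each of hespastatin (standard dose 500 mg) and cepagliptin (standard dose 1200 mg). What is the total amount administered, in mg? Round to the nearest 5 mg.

600 mg

SCr = 213 / 88.4 = 2.41 mg/dL
CrCl = (140 − 85) × 118 / (72 × 2.41) × 0.85 = 6490.0 / 173.52 × 0.85 ≈ 31.8 mL/min
CrCl ≈ 32 mL/min.
hespastatin: 25–49 mL/min → 60% of 500 mg = 300 mg.
cepagliptin: 25–34 mL/min → 25% of 1200 mg = 300 mg.
Total = 300 + 300 = 600 mg.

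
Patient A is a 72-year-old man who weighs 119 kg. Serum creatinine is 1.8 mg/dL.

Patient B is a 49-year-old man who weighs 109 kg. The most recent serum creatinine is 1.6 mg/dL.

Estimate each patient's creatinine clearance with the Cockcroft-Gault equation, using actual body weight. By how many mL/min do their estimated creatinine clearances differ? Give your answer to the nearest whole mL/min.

24 mL/min

Patient A: CrCl = (140 − 72) × 119 / (72 × 1.8) = 8092.0 / 129.60 ≈ 62.4 mL/min
Patient B: CrCl = (140 − 49) × 109 / (72 × 1.6) = 9919.0 / 115.20 ≈ 86.1 mL/min
|62.4 − 86.1| = 23.7 mL/min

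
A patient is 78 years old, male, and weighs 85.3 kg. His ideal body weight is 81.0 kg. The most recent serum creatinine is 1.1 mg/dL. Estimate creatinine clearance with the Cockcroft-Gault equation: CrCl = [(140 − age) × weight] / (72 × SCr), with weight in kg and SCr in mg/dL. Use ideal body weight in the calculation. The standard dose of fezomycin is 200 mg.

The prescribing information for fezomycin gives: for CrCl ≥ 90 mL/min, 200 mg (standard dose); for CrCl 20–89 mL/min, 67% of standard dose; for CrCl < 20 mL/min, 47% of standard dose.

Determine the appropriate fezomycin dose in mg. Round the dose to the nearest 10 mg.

CrCl = (140 − 78) × 81 / (72 × 1.1) = 5022.0 / 79.20 ≈ 63.4 mL/min
CrCl ≈ 63 mL/min → bracket 20–89 mL/min.
67% of 200 mg = 134 mg → 130 mg

130 mg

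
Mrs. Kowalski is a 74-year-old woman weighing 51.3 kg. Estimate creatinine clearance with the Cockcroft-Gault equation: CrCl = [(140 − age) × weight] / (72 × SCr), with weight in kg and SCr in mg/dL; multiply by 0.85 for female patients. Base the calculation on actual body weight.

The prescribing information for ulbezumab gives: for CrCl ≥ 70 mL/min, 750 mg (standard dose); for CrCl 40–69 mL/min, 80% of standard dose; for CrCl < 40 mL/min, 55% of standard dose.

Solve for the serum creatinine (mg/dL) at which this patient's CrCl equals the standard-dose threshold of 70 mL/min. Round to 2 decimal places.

Standard dose requires CrCl ≥ 70 mL/min.
Set (140 − 74) × 51.3 × 0.85 / (72 × SCr) = 70
SCr = (140 − 74) × 51.3 × 0.85 / (72 × 70) = 0.571 mg/dL

0.57 mg/dL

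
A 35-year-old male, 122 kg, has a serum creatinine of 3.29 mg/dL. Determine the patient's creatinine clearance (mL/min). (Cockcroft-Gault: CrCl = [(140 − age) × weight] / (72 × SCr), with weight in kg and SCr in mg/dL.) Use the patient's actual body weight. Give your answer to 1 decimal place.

CrCl = (140 − 35) × 122 / (72 × 3.29) = 12810.0 / 236.88 ≈ 54.1 mL/min

54.1 mL/min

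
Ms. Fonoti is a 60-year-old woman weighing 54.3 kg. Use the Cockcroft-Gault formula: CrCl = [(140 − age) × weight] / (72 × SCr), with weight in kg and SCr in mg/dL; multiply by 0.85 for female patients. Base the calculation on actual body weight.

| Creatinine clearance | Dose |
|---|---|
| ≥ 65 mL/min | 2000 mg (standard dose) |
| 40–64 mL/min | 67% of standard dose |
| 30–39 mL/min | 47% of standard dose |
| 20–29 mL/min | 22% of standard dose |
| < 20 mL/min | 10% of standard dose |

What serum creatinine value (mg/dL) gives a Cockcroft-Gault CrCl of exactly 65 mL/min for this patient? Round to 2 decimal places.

0.79 mg/dL

Standard dose requires CrCl ≥ 65 mL/min.
Set (140 − 60) × 54.3 × 0.85 / (72 × SCr) = 65
SCr = (140 − 60) × 54.3 × 0.85 / (72 × 65) = 0.789 mg/dL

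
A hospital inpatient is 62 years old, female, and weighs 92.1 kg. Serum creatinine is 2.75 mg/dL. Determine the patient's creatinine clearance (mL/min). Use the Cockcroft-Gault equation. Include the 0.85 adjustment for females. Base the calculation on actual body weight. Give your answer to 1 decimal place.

30.8 mL/min

CrCl = (140 − 62) × 92.1 / (72 × 2.75) × 0.85 = 7183.8 / 198.00 × 0.85 ≈ 30.8 mL/min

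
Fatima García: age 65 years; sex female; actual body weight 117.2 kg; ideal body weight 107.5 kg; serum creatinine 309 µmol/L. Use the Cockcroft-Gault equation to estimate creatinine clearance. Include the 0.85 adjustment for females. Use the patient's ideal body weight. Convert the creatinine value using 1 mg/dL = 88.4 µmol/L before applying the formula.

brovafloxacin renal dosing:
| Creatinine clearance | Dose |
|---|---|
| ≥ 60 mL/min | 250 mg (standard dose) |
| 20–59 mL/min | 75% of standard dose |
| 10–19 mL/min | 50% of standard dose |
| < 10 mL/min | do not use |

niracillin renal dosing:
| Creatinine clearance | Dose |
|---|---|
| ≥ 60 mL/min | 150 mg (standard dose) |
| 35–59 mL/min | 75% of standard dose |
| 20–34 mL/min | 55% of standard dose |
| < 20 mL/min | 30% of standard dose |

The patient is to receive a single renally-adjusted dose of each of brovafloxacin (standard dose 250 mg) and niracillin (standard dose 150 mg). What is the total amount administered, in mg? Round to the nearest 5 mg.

SCr = 309 / 88.4 = 3.495 mg/dL
CrCl = (140 − 65) × 107.5 / (72 × 3.495) × 0.85 = 8062.5 / 251.64 × 0.85 ≈ 27.2 mL/min
CrCl ≈ 27 mL/min.
brovafloxacin: 20–59 mL/min → 75% of 250 mg = 187.5 mg.
niracillin: 20–34 mL/min → 55% of 150 mg = 82.5 mg.
Total = 187.5 + 82.5 = 270 mg.

270 mg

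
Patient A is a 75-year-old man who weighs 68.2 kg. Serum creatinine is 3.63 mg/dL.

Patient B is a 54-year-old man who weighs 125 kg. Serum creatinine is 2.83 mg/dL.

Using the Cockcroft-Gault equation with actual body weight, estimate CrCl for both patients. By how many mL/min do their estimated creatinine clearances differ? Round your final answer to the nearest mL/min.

Patient A: CrCl = (140 − 75) × 68.2 / (72 × 3.63) = 4433.0 / 261.36 ≈ 17.0 mL/min
Patient B: CrCl = (140 − 54) × 125 / (72 × 2.83) = 10750.0 / 203.76 ≈ 52.8 mL/min
|17.0 − 52.8| = 35.8 mL/min

36 mL/min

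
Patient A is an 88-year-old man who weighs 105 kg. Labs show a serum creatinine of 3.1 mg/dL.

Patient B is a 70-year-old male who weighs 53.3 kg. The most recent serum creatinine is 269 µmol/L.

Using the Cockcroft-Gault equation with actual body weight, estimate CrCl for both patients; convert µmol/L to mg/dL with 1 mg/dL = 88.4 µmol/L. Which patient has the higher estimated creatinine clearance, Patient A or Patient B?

Patient A: CrCl = (140 − 88) × 105 / (72 × 3.1) = 5460.0 / 223.20 ≈ 24.5 mL/min
Patient B: SCr = 269 / 88.4 = 3.043 mg/dL
Patient B: CrCl = (140 − 70) × 53.3 / (72 × 3.043) = 3731.0 / 219.10 ≈ 17.0 mL/min
24.5 vs 17.0 mL/min → Patient A is higher.

Patient A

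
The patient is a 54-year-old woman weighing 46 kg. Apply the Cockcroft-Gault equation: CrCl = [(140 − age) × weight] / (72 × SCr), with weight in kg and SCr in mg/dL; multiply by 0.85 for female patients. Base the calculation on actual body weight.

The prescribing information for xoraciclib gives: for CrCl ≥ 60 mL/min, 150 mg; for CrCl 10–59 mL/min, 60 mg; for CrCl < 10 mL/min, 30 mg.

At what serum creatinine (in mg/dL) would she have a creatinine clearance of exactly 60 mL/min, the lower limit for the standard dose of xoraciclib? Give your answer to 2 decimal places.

Standard dose requires CrCl ≥ 60 mL/min.
Set (140 − 54) × 46 × 0.85 / (72 × SCr) = 60
SCr = (140 − 54) × 46 × 0.85 / (72 × 60) = 0.778 mg/dL

0.78 mg/dL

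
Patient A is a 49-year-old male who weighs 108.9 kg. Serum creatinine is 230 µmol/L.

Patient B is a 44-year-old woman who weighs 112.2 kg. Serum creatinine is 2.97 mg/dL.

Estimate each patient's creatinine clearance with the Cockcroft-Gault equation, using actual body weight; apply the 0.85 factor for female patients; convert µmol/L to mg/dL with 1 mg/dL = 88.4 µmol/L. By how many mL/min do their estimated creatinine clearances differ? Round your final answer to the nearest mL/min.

10 mL/min

Patient A: SCr = 230 / 88.4 = 2.602 mg/dL
Patient A: CrCl = (140 − 49) × 108.9 / (72 × 2.602) = 9909.9 / 187.34 ≈ 52.9 mL/min
Patient B: CrCl = (140 − 44) × 112.2 / (72 × 2.97) × 0.85 = 10771.2 / 213.84 × 0.85 ≈ 42.8 mL/min
|52.9 − 42.8| = 10.1 mL/min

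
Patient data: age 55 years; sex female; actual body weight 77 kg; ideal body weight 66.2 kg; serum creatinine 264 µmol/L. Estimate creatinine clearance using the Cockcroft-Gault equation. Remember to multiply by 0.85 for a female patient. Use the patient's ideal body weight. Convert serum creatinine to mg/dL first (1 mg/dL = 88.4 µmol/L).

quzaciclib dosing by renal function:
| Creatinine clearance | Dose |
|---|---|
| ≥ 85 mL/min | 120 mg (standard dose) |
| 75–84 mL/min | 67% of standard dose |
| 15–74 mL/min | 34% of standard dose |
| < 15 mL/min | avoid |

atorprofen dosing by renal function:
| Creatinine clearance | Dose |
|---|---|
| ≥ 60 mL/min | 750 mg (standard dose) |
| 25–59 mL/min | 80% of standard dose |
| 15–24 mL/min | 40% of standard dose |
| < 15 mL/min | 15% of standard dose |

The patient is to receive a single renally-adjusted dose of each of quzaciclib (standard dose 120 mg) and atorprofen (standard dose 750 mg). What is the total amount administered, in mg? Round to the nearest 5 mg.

340 mg

SCr = 264 / 88.4 = 2.986 mg/dL
CrCl = (140 − 55) × 66.2 / (72 × 2.986) × 0.85 = 5627.0 / 214.99 × 0.85 ≈ 22.2 mL/min
CrCl ≈ 22 mL/min.
quzaciclib: 15–74 mL/min → 34% of 120 mg = 40.8 mg.
atorprofen: 15–24 mL/min → 40% of 750 mg = 300 mg.
Total = 40.8 + 300 = 340.8 mg.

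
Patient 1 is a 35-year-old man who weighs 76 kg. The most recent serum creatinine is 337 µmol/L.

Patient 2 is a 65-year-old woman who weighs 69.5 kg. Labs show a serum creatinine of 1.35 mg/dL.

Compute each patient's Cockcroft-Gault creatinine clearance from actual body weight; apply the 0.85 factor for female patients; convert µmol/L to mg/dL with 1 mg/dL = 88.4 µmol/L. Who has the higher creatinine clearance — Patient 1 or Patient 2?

Patient 2

Patient 1: SCr = 337 / 88.4 = 3.812 mg/dL
Patient 1: CrCl = (140 − 35) × 76 / (72 × 3.812) = 7980.0 / 274.46 ≈ 29.1 mL/min
Patient 2: CrCl = (140 − 65) × 69.5 / (72 × 1.35) × 0.85 = 5212.5 / 97.20 × 0.85 ≈ 45.6 mL/min
29.1 vs 45.6 mL/min → Patient 2 is higher.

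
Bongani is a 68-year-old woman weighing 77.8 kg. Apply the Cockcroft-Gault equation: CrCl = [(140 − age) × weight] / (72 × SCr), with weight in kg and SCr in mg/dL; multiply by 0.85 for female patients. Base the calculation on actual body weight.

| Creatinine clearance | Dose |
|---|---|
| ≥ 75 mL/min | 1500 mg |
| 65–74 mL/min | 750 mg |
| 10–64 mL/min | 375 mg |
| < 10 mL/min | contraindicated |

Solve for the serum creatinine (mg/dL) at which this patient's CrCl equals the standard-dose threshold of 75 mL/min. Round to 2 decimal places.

0.88 mg/dL

Standard dose requires CrCl ≥ 75 mL/min.
Set (140 − 68) × 77.8 × 0.85 / (72 × SCr) = 75
SCr = (140 − 68) × 77.8 × 0.85 / (72 × 75) = 0.882 mg/dL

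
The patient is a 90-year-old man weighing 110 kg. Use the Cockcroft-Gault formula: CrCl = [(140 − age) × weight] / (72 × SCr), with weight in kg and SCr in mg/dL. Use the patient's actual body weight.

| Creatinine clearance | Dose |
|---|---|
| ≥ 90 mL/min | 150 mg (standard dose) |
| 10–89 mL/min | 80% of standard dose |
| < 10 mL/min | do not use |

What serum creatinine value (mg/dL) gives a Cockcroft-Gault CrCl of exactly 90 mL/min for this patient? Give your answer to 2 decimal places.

Standard dose requires CrCl ≥ 90 mL/min.
Set (140 − 90) × 110 / (72 × SCr) = 90
SCr = (140 − 90) × 110 / (72 × 90) = 0.849 mg/dL

0.85 mg/dL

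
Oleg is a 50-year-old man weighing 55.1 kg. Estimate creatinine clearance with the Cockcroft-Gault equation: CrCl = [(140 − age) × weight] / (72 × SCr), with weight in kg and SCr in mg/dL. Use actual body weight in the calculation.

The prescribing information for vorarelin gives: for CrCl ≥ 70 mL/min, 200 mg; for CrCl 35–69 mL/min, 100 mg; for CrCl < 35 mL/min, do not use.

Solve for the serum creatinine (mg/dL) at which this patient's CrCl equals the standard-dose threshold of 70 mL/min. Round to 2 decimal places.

Standard dose requires CrCl ≥ 70 mL/min.
Set (140 − 50) × 55.1 / (72 × SCr) = 70
SCr = (140 − 50) × 55.1 / (72 × 70) = 0.984 mg/dL

0.98 mg/dL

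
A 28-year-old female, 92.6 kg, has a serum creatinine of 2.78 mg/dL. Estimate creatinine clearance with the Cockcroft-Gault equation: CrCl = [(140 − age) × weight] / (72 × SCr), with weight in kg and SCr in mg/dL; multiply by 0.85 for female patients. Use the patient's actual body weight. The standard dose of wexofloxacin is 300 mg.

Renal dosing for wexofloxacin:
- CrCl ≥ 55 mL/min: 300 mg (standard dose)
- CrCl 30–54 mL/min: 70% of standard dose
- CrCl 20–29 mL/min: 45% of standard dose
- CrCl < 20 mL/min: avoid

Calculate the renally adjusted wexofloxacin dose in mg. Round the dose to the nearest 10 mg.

210 mg

CrCl = (140 − 28) × 92.6 / (72 × 2.78) × 0.85 = 10371.2 / 200.16 × 0.85 ≈ 44.0 mL/min
CrCl ≈ 44 mL/min → bracket 30–54 mL/min.
70% of 300 mg = 210 mg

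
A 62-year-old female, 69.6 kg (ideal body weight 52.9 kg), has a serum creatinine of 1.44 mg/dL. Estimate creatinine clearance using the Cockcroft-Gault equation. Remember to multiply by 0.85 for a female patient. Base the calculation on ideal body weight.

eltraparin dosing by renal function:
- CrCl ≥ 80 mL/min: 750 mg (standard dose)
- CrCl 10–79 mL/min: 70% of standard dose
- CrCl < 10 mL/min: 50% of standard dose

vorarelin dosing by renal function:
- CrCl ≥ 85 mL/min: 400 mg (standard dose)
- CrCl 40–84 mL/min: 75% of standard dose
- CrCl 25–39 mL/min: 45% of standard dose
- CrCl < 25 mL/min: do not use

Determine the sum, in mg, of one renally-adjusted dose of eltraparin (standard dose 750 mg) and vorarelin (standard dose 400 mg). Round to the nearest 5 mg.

705 mg

CrCl = (140 − 62) × 52.9 / (72 × 1.44) × 0.85 = 4126.2 / 103.68 × 0.85 ≈ 33.8 mL/min
CrCl ≈ 34 mL/min.
eltraparin: 10–79 mL/min → 70% of 750 mg = 525 mg.
vorarelin: 25–39 mL/min → 45% of 400 mg = 180 mg.
Total = 525 + 180 = 705 mg.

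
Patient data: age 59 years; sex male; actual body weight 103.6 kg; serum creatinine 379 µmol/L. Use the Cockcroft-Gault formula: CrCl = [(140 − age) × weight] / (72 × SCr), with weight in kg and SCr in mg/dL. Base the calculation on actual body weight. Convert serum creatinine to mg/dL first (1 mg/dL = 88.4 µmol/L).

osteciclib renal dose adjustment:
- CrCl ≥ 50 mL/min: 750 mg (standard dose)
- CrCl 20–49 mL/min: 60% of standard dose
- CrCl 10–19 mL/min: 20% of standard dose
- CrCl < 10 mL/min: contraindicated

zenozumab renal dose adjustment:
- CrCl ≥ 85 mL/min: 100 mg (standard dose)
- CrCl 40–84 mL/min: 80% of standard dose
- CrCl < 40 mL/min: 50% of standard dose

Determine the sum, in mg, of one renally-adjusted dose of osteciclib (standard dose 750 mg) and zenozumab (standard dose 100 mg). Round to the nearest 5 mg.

500 mg

SCr = 379 / 88.4 = 4.287 mg/dL
CrCl = (140 − 59) × 103.6 / (72 × 4.287) = 8391.6 / 308.66 ≈ 27.2 mL/min
CrCl ≈ 27 mL/min.
osteciclib: 20–49 mL/min → 60% of 750 mg = 450 mg.
zenozumab: < 40 mL/min → 50% of 100 mg = 50 mg.
Total = 450 + 50 = 500 mg.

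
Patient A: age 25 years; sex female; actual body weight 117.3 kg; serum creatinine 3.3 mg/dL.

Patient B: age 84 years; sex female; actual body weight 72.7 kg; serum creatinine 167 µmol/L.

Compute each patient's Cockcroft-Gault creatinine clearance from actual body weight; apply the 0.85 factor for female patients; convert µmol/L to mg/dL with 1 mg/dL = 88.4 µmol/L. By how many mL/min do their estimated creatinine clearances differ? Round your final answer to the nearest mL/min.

23 mL/min

Patient A: CrCl = (140 − 25) × 117.3 / (72 × 3.3) × 0.85 = 13489.5 / 237.60 × 0.85 ≈ 48.3 mL/min
Patient B: SCr = 167 / 88.4 = 1.889 mg/dL
Patient B: CrCl = (140 − 84) × 72.7 / (72 × 1.889) × 0.85 = 4071.2 / 136.01 × 0.85 ≈ 25.4 mL/min
|48.3 − 25.4| = 22.9 mL/min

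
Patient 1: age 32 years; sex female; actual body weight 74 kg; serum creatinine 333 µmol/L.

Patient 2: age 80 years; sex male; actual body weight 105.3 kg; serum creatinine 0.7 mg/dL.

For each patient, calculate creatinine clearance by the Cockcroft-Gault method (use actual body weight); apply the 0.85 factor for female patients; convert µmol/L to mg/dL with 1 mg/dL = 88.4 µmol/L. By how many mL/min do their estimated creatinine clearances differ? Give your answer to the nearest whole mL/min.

Patient 1: SCr = 333 / 88.4 = 3.767 mg/dL
Patient 1: CrCl = (140 − 32) × 74 / (72 × 3.767) × 0.85 = 7992.0 / 271.22 × 0.85 ≈ 25.0 mL/min
Patient 2: CrCl = (140 − 80) × 105.3 / (72 × 0.7) = 6318.0 / 50.40 ≈ 125.4 mL/min
|25.0 − 125.4| = 100.4 mL/min

100 mL/min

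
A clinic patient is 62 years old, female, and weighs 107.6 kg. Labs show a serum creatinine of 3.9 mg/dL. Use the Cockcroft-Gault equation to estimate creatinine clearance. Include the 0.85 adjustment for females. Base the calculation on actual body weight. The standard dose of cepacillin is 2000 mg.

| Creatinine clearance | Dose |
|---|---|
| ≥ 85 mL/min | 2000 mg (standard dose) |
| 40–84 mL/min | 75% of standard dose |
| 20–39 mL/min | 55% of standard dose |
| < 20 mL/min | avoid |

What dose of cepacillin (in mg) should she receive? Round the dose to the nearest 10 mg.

CrCl = (140 − 62) × 107.6 / (72 × 3.9) × 0.85 = 8392.8 / 280.80 × 0.85 ≈ 25.4 mL/min
CrCl ≈ 25 mL/min → bracket 20–39 mL/min.
55% of 2000 mg = 1100 mg

1100 mg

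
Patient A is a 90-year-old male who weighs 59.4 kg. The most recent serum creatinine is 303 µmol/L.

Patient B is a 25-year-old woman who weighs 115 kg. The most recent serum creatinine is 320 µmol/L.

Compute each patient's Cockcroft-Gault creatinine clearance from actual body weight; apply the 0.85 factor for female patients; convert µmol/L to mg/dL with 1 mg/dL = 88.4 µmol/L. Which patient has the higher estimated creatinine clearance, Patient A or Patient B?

Patient A: SCr = 303 / 88.4 = 3.428 mg/dL
Patient A: CrCl = (140 − 90) × 59.4 / (72 × 3.428) = 2970.0 / 246.82 ≈ 12.0 mL/min
Patient B: SCr = 320 / 88.4 = 3.62 mg/dL
Patient B: CrCl = (140 − 25) × 115 / (72 × 3.62) × 0.85 = 13225.0 / 260.64 × 0.85 ≈ 43.1 mL/min
12.0 vs 43.1 mL/min → Patient B is higher.

Patient B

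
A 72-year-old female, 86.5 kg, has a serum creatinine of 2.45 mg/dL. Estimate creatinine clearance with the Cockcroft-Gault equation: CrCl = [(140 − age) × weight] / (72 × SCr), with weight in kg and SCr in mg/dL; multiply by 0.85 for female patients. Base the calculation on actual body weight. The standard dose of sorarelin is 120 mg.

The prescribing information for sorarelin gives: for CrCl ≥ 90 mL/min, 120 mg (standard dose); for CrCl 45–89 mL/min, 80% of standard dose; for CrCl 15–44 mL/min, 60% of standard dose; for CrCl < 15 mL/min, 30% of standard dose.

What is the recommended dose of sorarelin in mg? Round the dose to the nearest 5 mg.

CrCl = (140 − 72) × 86.5 / (72 × 2.45) × 0.85 = 5882.0 / 176.40 × 0.85 ≈ 28.3 mL/min
CrCl ≈ 28 mL/min → bracket 15–44 mL/min.
60% of 120 mg = 72 mg → 70 mg

70 mg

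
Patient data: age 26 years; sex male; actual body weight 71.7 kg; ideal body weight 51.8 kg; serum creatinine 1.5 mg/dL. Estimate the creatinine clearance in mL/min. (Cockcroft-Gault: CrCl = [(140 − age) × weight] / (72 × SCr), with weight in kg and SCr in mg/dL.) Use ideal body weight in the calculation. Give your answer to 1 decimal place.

CrCl = (140 − 26) × 51.8 / (72 × 1.5) = 5905.2 / 108.00 ≈ 54.7 mL/min

54.7 mL/min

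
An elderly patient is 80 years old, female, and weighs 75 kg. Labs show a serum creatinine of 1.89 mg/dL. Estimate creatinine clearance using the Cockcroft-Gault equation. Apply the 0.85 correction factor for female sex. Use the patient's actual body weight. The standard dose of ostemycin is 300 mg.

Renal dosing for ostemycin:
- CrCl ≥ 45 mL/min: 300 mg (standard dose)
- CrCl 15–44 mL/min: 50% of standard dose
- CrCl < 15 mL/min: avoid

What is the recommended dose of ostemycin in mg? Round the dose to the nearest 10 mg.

CrCl = (140 − 80) × 75 / (72 × 1.89) × 0.85 = 4500.0 / 136.08 × 0.85 ≈ 28.1 mL/min
CrCl ≈ 28 mL/min → bracket 15–44 mL/min.
50% of 300 mg = 150 mg

150 mg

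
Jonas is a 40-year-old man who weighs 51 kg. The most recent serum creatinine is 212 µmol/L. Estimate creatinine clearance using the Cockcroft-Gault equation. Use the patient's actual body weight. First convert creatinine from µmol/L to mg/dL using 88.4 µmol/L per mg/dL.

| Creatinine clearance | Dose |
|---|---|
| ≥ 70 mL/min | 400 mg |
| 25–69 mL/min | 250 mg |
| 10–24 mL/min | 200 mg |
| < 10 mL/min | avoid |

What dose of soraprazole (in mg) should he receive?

SCr = 212 / 88.4 = 2.398 mg/dL
CrCl = (140 − 40) × 51 / (72 × 2.398) = 5100.0 / 172.66 ≈ 29.5 mL/min
CrCl ≈ 30 mL/min → bracket 25–69 mL/min.
Dose for this bracket: 250 mg.

250 mg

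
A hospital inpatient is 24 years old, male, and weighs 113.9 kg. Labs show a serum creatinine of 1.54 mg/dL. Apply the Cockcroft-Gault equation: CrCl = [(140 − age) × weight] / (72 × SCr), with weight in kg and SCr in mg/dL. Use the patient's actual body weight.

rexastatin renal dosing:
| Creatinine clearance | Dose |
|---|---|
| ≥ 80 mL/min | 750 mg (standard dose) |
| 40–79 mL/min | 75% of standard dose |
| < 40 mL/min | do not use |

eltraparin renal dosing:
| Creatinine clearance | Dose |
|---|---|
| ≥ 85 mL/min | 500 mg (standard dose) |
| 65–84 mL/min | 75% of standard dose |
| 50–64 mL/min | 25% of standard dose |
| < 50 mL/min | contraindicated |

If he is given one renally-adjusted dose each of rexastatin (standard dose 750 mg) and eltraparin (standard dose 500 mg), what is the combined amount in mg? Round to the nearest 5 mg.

CrCl = (140 − 24) × 113.9 / (72 × 1.54) = 13212.4 / 110.88 ≈ 119.2 mL/min
CrCl ≈ 119 mL/min.
rexastatin: ≥ 80 mL/min → 100% of 750 mg = 750 mg.
eltraparin: ≥ 85 mL/min → 100% of 500 mg = 500 mg.
Total = 750 + 500 = 1250 mg.

1250 mg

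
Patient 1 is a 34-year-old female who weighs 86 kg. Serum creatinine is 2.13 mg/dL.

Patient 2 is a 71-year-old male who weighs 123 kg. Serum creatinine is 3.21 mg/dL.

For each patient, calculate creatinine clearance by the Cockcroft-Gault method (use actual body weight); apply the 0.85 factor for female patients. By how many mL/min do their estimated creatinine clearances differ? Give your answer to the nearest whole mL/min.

14 mL/min

Patient 1: CrCl = (140 − 34) × 86 / (72 × 2.13) × 0.85 = 9116.0 / 153.36 × 0.85 ≈ 50.5 mL/min
Patient 2: CrCl = (140 − 71) × 123 / (72 × 3.21) = 8487.0 / 231.12 ≈ 36.7 mL/min
|50.5 − 36.7| = 13.8 mL/min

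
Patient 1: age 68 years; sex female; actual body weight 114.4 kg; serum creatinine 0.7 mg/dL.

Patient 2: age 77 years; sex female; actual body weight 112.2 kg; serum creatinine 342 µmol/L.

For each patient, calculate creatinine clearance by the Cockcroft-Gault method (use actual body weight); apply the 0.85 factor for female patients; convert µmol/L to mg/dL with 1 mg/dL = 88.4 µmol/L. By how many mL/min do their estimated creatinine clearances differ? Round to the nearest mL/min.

Patient 1: CrCl = (140 − 68) × 114.4 / (72 × 0.7) × 0.85 = 8236.8 / 50.40 × 0.85 ≈ 138.9 mL/min
Patient 2: SCr = 342 / 88.4 = 3.869 mg/dL
Patient 2: CrCl = (140 − 77) × 112.2 / (72 × 3.869) × 0.85 = 7068.6 / 278.57 × 0.85 ≈ 21.6 mL/min
|138.9 − 21.6| = 117.3 mL/min

117 mL/min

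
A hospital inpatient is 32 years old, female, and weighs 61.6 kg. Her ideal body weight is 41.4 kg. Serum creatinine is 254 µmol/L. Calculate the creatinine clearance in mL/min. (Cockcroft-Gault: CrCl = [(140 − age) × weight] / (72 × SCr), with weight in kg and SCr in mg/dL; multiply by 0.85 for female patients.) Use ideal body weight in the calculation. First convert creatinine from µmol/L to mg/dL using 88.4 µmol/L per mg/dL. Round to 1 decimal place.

18.4 mL/min

SCr = 254 / 88.4 = 2.873 mg/dL
CrCl = (140 − 32) × 41.4 / (72 × 2.873) × 0.85 = 4471.2 / 206.86 × 0.85 ≈ 18.4 mL/min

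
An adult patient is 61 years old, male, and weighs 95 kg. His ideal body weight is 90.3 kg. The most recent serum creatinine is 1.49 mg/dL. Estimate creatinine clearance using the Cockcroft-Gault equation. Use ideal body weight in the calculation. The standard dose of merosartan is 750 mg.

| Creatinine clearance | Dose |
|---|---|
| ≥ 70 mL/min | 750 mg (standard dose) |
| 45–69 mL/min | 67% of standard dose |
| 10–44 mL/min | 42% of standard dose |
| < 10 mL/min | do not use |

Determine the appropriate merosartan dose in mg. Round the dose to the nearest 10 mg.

CrCl = (140 − 61) × 90.3 / (72 × 1.49) = 7133.7 / 107.28 ≈ 66.5 mL/min
CrCl ≈ 66 mL/min → bracket 45–69 mL/min.
67% of 750 mg = 502.5 mg → 500 mg

500 mg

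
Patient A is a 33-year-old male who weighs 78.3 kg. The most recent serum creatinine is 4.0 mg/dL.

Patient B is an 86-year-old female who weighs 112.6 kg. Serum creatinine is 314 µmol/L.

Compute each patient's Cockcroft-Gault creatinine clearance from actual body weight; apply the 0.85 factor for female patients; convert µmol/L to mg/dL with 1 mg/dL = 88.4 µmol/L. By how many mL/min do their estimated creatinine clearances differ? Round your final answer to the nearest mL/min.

Patient A: CrCl = (140 − 33) × 78.3 / (72 × 4) = 8378.1 / 288.00 ≈ 29.1 mL/min
Patient B: SCr = 314 / 88.4 = 3.552 mg/dL
Patient B: CrCl = (140 − 86) × 112.6 / (72 × 3.552) × 0.85 = 6080.4 / 255.74 × 0.85 ≈ 20.2 mL/min
|29.1 − 20.2| = 8.9 mL/min

9 mL/min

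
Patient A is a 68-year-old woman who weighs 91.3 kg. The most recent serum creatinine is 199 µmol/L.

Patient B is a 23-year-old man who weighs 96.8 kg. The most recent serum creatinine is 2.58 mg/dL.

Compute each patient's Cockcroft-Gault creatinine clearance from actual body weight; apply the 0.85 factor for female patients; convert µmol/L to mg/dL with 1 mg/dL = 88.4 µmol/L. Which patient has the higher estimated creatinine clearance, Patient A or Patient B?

Patient B

Patient A: SCr = 199 / 88.4 = 2.251 mg/dL
Patient A: CrCl = (140 − 68) × 91.3 / (72 × 2.251) × 0.85 = 6573.6 / 162.07 × 0.85 ≈ 34.5 mL/min
Patient B: CrCl = (140 − 23) × 96.8 / (72 × 2.58) = 11325.6 / 185.76 ≈ 61.0 mL/min
34.5 vs 61.0 mL/min → Patient B is higher.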